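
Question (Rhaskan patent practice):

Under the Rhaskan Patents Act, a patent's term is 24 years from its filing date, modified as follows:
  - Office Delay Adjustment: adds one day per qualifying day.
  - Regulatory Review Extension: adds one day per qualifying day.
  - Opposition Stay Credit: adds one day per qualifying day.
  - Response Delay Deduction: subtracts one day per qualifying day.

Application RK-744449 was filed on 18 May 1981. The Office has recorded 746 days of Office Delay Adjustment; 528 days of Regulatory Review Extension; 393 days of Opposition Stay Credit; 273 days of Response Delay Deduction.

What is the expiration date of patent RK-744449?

March 12, 2009

Base term: filing date + 24 years → 18 May 2005.
Office Delay Adjustment: +746 days → 3 June 2007.
Regulatory Review Extension: +528 days → 12 November 2008.
Opposition Stay Credit: +393 days → 10 December 2009.
Response Delay Deduction: −273 days → 12 March 2009.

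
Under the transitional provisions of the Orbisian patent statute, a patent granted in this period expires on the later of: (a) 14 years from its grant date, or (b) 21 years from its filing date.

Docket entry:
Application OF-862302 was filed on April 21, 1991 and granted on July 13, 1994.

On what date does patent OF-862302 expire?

April 21, 2012

(a) grant + 14 years → 13 July 2008.
(b) filing + 21 years → 21 April 2012.
Later of the two: 21 April 2012.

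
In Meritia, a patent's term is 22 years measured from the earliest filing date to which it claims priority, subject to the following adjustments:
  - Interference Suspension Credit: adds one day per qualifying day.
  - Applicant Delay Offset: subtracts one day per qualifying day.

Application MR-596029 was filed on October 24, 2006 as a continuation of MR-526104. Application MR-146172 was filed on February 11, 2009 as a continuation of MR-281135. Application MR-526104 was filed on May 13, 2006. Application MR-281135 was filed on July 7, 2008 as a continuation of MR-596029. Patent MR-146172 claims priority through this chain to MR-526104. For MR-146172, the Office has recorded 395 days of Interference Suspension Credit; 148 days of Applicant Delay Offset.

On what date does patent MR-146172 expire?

Earliest priority filing: 13 May 2006.
Base term: 13 May 2006 + 22 years → 13 May 2028.
Interference Suspension Credit: +395 days → 12 June 2029.
Applicant Delay Offset: −148 days → 15 January 2029.

2029-01-15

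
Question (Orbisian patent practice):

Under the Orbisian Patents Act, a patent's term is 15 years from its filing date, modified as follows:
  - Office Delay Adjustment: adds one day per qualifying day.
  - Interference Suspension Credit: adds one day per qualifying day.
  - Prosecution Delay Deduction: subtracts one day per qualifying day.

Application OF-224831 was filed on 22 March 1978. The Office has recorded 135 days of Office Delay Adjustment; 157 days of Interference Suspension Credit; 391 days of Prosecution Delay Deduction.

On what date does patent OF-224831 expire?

Base term: filing date + 15 years → 22 March 1993.
Office Delay Adjustment: +135 days → 4 August 1993.
Interference Suspension Credit: +157 days → 8 January 1994.
Prosecution Delay Deduction: −391 days → 13 December 1992.

December 13, 1992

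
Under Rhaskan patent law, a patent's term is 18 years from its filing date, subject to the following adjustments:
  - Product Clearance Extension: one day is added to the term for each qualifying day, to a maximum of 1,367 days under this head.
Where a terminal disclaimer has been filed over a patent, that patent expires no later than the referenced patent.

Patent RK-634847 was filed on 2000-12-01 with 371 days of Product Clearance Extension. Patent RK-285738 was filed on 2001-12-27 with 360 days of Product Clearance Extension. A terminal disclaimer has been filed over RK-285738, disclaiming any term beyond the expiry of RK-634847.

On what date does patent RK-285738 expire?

December 7, 2019

Natural term of RK-285738:
  Base: filing + 18 years → 27 December 2019.
  Product Clearance Extension: 360 days (within the 1367-day cap) → +360 days → 21 December 2020.
Expiry of referenced patent RK-634847:
  Base: filing + 18 years → 1 December 2018.
  Product Clearance Extension: 371 days (within the 1367-day cap) → +371 days → 7 December 2019.
Terminal disclaimer: RK-285738 expires on the earlier of 21 December 2020 and 7 December 2019.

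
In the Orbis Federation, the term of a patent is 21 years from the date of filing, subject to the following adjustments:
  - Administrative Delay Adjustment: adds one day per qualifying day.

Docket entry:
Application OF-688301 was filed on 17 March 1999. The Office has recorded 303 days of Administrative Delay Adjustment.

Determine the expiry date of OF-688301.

Base term: filing date + 21 years → 17 March 2020.
Administrative Delay Adjustment: +303 days → 14 January 2021.

January 14, 2021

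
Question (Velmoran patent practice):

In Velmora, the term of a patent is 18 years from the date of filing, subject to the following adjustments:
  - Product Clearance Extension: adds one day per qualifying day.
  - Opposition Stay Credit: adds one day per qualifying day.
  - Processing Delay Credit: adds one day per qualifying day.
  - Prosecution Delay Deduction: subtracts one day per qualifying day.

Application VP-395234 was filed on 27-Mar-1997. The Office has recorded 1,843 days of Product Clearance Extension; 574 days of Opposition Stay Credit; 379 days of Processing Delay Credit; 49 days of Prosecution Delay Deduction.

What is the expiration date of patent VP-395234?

2022-10-03

Base term: filing date + 18 years → 27 March 2015.
Product Clearance Extension: +1843 days → 12 April 2020.
Opposition Stay Credit: +574 days → 7 November 2021.
Processing Delay Credit: +379 days → 21 November 2022.
Prosecution Delay Deduction: −49 days → 3 October 2022.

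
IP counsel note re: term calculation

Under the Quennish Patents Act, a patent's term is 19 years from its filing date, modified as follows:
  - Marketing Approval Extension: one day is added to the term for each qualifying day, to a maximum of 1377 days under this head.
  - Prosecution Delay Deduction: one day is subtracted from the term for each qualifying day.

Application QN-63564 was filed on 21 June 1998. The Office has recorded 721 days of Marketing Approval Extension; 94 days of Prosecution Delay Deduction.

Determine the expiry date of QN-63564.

March 10, 2019

Base term: filing date + 19 years → 21 June 2017.
Marketing Approval Extension: 721 days (within the 1377-day cap) → +721 days → 12 June 2019.
Prosecution Delay Deduction: −94 days → 10 March 2019.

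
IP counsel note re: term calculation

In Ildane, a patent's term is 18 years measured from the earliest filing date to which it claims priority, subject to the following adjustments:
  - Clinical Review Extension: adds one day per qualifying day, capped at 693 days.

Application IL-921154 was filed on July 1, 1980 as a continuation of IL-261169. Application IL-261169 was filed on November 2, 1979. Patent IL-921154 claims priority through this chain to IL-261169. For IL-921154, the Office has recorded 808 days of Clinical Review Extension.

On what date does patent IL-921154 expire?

Earliest priority filing: 2 November 1979.
Base term: 2 November 1979 + 18 years → 2 November 1997.
Clinical Review Extension: 808 days claimed exceeds the 693-day cap, so +693 days → 26 September 1999.

September 26, 1999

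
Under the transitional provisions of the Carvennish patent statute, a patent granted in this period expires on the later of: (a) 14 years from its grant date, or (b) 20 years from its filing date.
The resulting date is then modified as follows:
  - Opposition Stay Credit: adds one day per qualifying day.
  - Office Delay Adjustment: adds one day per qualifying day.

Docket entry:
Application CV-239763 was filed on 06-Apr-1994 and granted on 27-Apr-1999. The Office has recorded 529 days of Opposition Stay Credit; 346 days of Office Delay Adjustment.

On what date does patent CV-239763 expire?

2016-08-28

(a) grant + 14 years → 27 April 2013.
(b) filing + 20 years → 6 April 2014.
Later of the two: 6 April 2014.
Opposition Stay Credit: +529 days → 17 September 2015.
Office Delay Adjustment: +346 days → 28 August 2016.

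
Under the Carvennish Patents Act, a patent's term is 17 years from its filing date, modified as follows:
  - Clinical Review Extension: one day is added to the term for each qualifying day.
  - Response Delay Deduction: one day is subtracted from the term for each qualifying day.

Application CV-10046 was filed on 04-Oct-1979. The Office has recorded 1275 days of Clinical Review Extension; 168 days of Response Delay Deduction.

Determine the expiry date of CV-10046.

Base term: filing date + 17 years → 4 October 1996.
Clinical Review Extension: +1275 days → 1 April 2000.
Response Delay Deduction: −168 days → 16 October 1999.

1999-10-16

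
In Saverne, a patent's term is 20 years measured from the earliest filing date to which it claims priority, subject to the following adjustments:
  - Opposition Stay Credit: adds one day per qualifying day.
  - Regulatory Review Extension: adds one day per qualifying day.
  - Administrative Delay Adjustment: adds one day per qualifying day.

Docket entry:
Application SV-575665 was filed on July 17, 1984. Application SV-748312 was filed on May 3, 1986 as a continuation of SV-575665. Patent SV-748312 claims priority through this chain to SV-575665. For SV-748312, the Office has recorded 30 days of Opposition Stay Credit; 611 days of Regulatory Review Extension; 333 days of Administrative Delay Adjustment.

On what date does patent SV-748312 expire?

2007-03-18

Earliest priority filing: 17 July 1984.
Base term: 17 July 1984 + 20 years → 17 July 2004.
Opposition Stay Credit: +30 days → 16 August 2004.
Regulatory Review Extension: +611 days → 19 April 2006.
Administrative Delay Adjustment: +333 days → 18 March 2007.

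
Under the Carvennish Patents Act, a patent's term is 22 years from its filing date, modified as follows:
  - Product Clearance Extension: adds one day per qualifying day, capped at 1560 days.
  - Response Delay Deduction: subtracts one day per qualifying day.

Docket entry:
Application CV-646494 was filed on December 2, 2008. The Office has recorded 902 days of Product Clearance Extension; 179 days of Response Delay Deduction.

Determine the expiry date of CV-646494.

November 24, 2032

Base term: filing date + 22 years → 2 December 2030.
Product Clearance Extension: 902 days (within the 1560-day cap) → +902 days → 22 May 2033.
Response Delay Deduction: −179 days → 24 November 2032.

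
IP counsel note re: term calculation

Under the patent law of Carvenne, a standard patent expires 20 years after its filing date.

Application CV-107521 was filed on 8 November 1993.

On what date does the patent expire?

Filing date + 20 years → 8 November 2013.

November 8, 2013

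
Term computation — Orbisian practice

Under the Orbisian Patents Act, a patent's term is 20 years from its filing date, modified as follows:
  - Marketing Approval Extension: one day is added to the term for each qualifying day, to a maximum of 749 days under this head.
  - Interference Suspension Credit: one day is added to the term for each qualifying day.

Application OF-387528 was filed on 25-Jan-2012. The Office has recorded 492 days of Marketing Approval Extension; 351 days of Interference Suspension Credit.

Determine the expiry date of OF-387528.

2034-05-17

Base term: filing date + 20 years → 25 January 2032.
Marketing Approval Extension: 492 days (within the 749-day cap) → +492 days → 31 May 2033.
Interference Suspension Credit: +351 days → 17 May 2034.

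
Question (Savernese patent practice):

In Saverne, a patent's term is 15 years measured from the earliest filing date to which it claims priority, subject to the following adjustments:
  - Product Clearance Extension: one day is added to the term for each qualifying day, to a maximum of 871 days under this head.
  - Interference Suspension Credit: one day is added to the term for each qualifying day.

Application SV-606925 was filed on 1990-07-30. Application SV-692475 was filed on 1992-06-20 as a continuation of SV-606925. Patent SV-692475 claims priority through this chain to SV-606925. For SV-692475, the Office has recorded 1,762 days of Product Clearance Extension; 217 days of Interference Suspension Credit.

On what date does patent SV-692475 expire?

Earliest priority filing: 30 July 1990.
Base term: 30 July 1990 + 15 years → 30 July 2005.
Product Clearance Extension: 1762 days claimed exceeds the 871-day cap, so +871 days → 18 December 2007.
Interference Suspension Credit: +217 days → 22 July 2008.

2008-07-22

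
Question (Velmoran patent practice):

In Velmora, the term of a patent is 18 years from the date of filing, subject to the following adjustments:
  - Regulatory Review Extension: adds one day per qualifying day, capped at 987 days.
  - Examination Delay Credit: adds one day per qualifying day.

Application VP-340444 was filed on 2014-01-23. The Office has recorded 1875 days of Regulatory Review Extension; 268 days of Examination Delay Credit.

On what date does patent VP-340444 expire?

July 1, 2035

Base term: filing date + 18 years → 23 January 2032.
Regulatory Review Extension: 1875 days claimed exceeds the 987-day cap, so +987 days → 6 October 2034.
Examination Delay Credit: +268 days → 1 July 2035.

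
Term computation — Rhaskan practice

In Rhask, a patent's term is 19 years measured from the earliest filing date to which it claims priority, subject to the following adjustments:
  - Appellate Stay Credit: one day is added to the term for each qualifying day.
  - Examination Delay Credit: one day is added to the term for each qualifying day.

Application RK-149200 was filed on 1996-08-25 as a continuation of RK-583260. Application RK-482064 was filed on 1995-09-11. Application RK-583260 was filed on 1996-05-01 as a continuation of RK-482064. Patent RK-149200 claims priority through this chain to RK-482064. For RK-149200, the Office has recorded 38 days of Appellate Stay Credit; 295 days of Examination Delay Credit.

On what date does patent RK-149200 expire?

2015-08-10

Earliest priority filing: 11 September 1995.
Base term: 11 September 1995 + 19 years → 11 September 2014.
Appellate Stay Credit: +38 days → 19 October 2014.
Examination Delay Credit: +295 days → 10 August 2015.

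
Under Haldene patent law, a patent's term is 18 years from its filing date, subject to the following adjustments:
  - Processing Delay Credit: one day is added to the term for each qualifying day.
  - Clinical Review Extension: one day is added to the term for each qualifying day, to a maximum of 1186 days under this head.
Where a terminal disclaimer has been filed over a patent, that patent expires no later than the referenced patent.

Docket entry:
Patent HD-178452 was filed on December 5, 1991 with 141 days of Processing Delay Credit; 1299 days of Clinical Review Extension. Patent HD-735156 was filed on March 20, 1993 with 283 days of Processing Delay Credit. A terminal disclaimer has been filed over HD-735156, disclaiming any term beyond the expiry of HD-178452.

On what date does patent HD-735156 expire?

Natural term of HD-735156:
  Base: filing + 18 years → 20 March 2011.
  Processing Delay Credit: +283 days → 28 December 2011.
Expiry of referenced patent HD-178452:
  Base: filing + 18 years → 5 December 2009.
  Processing Delay Credit: +141 days → 25 April 2010.
  Clinical Review Extension: 1299 days claimed exceeds the 1186-day cap, so +1186 days → 24 July 2013.
Terminal disclaimer: HD-735156 expires on the earlier of 28 December 2011 and 24 July 2013.

2011-12-28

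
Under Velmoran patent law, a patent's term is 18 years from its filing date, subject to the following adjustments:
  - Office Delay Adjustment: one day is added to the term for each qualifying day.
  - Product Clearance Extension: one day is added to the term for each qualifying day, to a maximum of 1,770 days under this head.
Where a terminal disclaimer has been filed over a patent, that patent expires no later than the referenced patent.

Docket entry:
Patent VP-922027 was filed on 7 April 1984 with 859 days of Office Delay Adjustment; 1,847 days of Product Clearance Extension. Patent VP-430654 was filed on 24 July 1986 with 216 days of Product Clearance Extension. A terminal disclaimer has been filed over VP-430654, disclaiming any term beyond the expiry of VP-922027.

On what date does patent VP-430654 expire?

Natural term of VP-430654:
  Base: filing + 18 years → 24 July 2004.
  Product Clearance Extension: 216 days (within the 1770-day cap) → +216 days → 25 February 2005.
Expiry of referenced patent VP-922027:
  Base: filing + 18 years → 7 April 2002.
  Office Delay Adjustment: +859 days → 13 August 2004.
  Product Clearance Extension: 1847 days claimed exceeds the 1770-day cap, so +1770 days → 18 June 2009.
Terminal disclaimer: VP-430654 expires on the earlier of 25 February 2005 and 18 June 2009.

2005-02-25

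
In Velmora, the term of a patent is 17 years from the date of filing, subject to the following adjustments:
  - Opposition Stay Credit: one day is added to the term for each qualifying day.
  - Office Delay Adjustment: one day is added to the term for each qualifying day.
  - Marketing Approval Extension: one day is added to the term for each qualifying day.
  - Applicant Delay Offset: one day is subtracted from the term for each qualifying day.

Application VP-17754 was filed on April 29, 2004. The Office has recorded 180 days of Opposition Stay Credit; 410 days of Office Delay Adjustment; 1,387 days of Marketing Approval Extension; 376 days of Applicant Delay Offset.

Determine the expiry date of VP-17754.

2025-09-16

Base term: filing date + 17 years → 29 April 2021.
Opposition Stay Credit: +180 days → 26 October 2021.
Office Delay Adjustment: +410 days → 10 December 2022.
Marketing Approval Extension: +1387 days → 27 September 2026.
Applicant Delay Offset: −376 days → 16 September 2025.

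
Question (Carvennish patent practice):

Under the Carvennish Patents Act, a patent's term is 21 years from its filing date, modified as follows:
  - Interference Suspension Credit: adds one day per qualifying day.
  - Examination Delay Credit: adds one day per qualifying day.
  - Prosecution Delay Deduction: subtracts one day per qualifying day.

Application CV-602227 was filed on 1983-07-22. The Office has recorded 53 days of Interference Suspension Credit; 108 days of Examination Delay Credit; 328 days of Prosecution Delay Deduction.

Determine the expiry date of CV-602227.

2004-02-06

Base term: filing date + 21 years → 22 July 2004.
Interference Suspension Credit: +53 days → 13 September 2004.
Examination Delay Credit: +108 days → 30 December 2004.
Prosecution Delay Deduction: −328 days → 6 February 2004.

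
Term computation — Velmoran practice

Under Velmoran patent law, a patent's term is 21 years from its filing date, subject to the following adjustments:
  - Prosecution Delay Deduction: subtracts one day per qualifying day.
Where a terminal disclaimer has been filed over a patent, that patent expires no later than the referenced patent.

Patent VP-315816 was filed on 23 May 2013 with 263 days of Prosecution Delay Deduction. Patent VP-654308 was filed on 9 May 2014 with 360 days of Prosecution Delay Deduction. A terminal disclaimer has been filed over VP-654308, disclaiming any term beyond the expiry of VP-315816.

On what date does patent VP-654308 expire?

2033-09-02

Natural term of VP-654308:
  Base: filing + 21 years → 9 May 2035.
  Prosecution Delay Deduction: −360 days → 14 May 2034.
Expiry of referenced patent VP-315816:
  Base: filing + 21 years → 23 May 2034.
  Prosecution Delay Deduction: −263 days → 2 September 2033.
Terminal disclaimer: VP-654308 expires on the earlier of 14 May 2034 and 2 September 2033.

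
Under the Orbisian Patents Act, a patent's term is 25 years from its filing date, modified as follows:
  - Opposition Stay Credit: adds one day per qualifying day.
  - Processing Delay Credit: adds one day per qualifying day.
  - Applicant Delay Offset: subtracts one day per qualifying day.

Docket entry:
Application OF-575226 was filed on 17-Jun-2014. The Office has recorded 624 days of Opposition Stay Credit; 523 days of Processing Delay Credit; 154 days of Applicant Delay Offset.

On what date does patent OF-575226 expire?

2042-03-06

Base term: filing date + 25 years → 17 June 2039.
Opposition Stay Credit: +624 days → 2 March 2041.
Processing Delay Credit: +523 days → 7 August 2042.
Applicant Delay Offset: −154 days → 6 March 2042.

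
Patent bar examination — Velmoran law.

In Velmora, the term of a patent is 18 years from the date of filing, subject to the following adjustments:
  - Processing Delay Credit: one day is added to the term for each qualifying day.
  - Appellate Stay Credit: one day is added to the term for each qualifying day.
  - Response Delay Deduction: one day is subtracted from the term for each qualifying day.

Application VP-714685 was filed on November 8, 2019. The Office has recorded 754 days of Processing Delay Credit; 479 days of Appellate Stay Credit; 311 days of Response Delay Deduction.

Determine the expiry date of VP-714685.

2040-05-18

Base term: filing date + 18 years → 8 November 2037.
Processing Delay Credit: +754 days → 2 December 2039.
Appellate Stay Credit: +479 days → 25 March 2041.
Response Delay Deduction: −311 days → 18 May 2040.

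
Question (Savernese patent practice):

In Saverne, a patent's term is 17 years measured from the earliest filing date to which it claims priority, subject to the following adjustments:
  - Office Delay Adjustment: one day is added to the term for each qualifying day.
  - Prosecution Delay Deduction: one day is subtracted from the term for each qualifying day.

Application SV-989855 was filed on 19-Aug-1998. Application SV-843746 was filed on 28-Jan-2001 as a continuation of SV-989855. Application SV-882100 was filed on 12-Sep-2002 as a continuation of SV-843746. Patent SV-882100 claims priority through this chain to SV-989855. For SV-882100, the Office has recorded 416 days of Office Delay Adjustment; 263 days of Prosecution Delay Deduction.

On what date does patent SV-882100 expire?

Earliest priority filing: 19 August 1998.
Base term: 19 August 1998 + 17 years → 19 August 2015.
Office Delay Adjustment: +416 days → 8 October 2016.
Prosecution Delay Deduction: −263 days → 19 January 2016.

2016-01-19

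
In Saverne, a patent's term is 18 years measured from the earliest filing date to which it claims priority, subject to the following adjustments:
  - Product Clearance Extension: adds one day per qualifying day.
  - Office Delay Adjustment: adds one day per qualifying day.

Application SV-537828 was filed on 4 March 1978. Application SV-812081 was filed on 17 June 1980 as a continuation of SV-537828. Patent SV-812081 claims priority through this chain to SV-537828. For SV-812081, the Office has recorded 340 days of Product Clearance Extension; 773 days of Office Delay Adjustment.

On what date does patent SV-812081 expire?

Earliest priority filing: 4 March 1978.
Base term: 4 March 1978 + 18 years → 4 March 1996.
Product Clearance Extension: +340 days → 7 February 1997.
Office Delay Adjustment: +773 days → 22 March 1999.

March 22, 1999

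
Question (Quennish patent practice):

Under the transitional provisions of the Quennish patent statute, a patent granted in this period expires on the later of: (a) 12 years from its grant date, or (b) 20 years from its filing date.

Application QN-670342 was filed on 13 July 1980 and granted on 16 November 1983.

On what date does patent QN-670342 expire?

2000-07-13

(a) grant + 12 years → 16 November 1995.
(b) filing + 20 years → 13 July 2000.
Later of the two: 13 July 2000.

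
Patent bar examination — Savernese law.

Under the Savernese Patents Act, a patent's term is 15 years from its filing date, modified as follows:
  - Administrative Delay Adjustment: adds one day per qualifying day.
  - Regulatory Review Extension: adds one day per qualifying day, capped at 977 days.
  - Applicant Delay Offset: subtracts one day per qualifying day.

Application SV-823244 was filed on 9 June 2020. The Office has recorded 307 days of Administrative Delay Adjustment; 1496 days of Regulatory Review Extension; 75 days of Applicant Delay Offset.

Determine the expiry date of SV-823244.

September 30, 2038

Base term: filing date + 15 years → 9 June 2035.
Administrative Delay Adjustment: +307 days → 11 April 2036.
Regulatory Review Extension: 1496 days claimed exceeds the 977-day cap, so +977 days → 14 December 2038.
Applicant Delay Offset: −75 days → 30 September 2038.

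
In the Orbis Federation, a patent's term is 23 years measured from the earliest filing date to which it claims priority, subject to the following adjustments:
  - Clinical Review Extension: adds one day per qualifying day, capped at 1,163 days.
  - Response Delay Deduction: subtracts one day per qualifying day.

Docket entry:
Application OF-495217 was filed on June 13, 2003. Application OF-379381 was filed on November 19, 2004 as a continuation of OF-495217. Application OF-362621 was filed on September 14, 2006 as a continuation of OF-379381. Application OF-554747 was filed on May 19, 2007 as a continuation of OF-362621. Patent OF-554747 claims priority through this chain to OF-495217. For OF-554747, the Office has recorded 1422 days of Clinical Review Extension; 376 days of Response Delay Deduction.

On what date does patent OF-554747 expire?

August 8, 2028

Earliest priority filing: 13 June 2003.
Base term: 13 June 2003 + 23 years → 13 June 2026.
Clinical Review Extension: 1422 days claimed exceeds the 1163-day cap, so +1163 days → 19 August 2029.
Response Delay Deduction: −376 days → 8 August 2028.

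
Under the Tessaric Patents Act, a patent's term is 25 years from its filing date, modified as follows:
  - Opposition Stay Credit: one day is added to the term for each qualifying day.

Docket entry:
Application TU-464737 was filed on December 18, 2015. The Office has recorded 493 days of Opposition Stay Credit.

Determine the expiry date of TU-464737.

April 25, 2042

Base term: filing date + 25 years → 18 December 2040.
Opposition Stay Credit: +493 days → 25 April 2042.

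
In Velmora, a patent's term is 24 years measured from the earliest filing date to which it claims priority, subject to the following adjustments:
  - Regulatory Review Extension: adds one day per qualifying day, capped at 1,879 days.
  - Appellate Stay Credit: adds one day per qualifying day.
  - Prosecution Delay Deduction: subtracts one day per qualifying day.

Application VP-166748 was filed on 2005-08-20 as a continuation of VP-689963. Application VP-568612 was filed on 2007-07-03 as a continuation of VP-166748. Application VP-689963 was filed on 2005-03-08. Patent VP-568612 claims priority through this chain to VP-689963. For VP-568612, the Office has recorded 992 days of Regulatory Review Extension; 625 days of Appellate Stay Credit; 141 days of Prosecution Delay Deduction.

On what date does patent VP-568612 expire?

Earliest priority filing: 8 March 2005.
Base term: 8 March 2005 + 24 years → 8 March 2029.
Regulatory Review Extension: 992 days (within the 1879-day cap) → +992 days → 25 November 2031.
Appellate Stay Credit: +625 days → 11 August 2033.
Prosecution Delay Deduction: −141 days → 23 March 2033.

2033-03-23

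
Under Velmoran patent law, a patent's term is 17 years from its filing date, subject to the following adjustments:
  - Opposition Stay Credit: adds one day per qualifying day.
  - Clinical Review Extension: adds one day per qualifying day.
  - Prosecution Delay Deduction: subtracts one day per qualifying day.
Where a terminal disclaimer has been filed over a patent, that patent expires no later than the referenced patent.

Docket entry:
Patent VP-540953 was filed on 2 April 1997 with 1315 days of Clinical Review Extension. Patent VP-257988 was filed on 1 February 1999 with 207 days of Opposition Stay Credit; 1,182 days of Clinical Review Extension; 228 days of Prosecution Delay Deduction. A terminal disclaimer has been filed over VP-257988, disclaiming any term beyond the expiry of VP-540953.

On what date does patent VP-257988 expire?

Natural term of VP-257988:
  Base: filing + 17 years → 1 February 2016.
  Opposition Stay Credit: +207 days → 26 August 2016.
  Clinical Review Extension: +1182 days → 21 November 2019.
  Prosecution Delay Deduction: −228 days → 7 April 2019.
Expiry of referenced patent VP-540953:
  Base: filing + 17 years → 2 April 2014.
  Clinical Review Extension: +1315 days → 7 November 2017.
Terminal disclaimer: VP-257988 expires on the earlier of 7 April 2019 and 7 November 2017.

November 7, 2017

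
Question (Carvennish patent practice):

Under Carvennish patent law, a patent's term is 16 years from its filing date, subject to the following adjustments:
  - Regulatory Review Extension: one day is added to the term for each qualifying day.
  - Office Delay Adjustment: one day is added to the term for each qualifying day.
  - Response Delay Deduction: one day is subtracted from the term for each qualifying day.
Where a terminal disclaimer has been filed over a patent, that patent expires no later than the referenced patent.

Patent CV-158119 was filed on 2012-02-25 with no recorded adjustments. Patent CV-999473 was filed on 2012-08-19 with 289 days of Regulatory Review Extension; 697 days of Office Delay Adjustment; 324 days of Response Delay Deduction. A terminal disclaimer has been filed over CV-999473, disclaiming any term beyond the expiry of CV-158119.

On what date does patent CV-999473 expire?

Natural term of CV-999473:
  Base: filing + 16 years → 19 August 2028.
  Regulatory Review Extension: +289 days → 4 June 2029.
  Office Delay Adjustment: +697 days → 2 May 2031.
  Response Delay Deduction: −324 days → 12 June 2030.
Expiry of referenced patent CV-158119:
  Base: filing + 16 years → 25 February 2028.
Terminal disclaimer: CV-999473 expires on the earlier of 12 June 2030 and 25 February 2028.

2028-02-25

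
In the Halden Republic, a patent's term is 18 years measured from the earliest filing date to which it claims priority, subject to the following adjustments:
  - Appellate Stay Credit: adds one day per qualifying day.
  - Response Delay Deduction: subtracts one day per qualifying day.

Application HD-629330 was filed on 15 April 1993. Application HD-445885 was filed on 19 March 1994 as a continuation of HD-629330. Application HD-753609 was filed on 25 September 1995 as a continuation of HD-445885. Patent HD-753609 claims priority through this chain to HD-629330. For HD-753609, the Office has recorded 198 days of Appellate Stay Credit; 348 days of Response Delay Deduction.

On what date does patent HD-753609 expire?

November 16, 2010

Earliest priority filing: 15 April 1993.
Base term: 15 April 1993 + 18 years → 15 April 2011.
Appellate Stay Credit: +198 days → 30 October 2011.
Response Delay Deduction: −348 days → 16 November 2010.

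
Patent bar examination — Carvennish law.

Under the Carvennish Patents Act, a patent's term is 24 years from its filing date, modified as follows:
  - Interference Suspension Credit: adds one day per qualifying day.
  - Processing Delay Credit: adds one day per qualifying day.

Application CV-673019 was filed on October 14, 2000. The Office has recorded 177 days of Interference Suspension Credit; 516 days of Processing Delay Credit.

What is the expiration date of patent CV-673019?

September 7, 2026

Base term: filing date + 24 years → 14 October 2024.
Interference Suspension Credit: +177 days → 9 April 2025.
Processing Delay Credit: +516 days → 7 September 2026.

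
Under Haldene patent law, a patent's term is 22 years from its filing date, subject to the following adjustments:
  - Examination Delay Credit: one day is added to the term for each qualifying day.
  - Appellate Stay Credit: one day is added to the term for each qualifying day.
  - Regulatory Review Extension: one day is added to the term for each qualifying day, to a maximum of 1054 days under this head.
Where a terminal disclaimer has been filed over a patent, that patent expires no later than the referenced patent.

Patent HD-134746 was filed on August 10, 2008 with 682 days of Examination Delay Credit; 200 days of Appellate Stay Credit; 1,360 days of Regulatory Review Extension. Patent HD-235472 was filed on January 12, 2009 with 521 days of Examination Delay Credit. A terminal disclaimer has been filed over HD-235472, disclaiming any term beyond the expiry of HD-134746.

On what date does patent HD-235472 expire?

Natural term of HD-235472:
  Base: filing + 22 years → 12 January 2031.
  Examination Delay Credit: +521 days → 16 June 2032.
Expiry of referenced patent HD-134746:
  Base: filing + 22 years → 10 August 2030.
  Examination Delay Credit: +682 days → 22 June 2032.
  Appellate Stay Credit: +200 days → 8 January 2033.
  Regulatory Review Extension: 1360 days claimed exceeds the 1054-day cap, so +1054 days → 28 November 2035.
Terminal disclaimer: HD-235472 expires on the earlier of 16 June 2032 and 28 November 2035.

2032-06-16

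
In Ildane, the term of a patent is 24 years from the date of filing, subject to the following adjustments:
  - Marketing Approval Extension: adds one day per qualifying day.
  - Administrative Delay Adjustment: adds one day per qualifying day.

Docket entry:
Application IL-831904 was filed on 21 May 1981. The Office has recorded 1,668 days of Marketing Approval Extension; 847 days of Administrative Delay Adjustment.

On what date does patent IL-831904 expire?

Base term: filing date + 24 years → 21 May 2005.
Marketing Approval Extension: +1668 days → 14 December 2009.
Administrative Delay Adjustment: +847 days → 9 April 2012.

April 9, 2012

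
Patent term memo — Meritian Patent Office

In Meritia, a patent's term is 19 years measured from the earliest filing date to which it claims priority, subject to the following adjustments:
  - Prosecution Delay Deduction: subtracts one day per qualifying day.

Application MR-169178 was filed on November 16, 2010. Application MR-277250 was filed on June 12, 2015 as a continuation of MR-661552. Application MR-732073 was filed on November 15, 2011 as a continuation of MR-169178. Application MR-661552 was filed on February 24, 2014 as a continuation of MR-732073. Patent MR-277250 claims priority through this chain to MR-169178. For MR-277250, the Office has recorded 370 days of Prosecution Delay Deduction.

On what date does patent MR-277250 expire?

Earliest priority filing: 16 November 2010.
Base term: 16 November 2010 + 19 years → 16 November 2029.
Prosecution Delay Deduction: −370 days → 11 November 2028.

2028-11-11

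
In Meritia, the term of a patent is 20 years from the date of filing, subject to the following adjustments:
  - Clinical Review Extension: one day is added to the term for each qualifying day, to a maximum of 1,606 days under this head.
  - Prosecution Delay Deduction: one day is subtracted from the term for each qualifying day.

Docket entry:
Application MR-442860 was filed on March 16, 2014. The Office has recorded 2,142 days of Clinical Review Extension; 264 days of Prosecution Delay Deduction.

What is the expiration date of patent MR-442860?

November 17, 2037

Base term: filing date + 20 years → 16 March 2034.
Clinical Review Extension: 2142 days claimed exceeds the 1606-day cap, so +1606 days → 8 August 2038.
Prosecution Delay Deduction: −264 days → 17 November 2037.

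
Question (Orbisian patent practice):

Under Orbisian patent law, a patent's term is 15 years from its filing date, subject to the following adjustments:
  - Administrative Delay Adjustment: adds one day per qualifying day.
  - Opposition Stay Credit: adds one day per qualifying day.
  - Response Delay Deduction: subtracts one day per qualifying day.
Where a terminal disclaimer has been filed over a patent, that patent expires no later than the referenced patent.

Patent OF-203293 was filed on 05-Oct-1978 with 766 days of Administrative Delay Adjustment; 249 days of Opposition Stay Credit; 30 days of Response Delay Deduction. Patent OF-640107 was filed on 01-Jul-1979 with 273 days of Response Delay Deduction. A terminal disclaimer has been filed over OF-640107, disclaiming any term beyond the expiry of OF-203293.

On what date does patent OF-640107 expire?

Natural term of OF-640107:
  Base: filing + 15 years → 1 July 1994.
  Response Delay Deduction: −273 days → 1 October 1993.
Expiry of referenced patent OF-203293:
  Base: filing + 15 years → 5 October 1993.
  Administrative Delay Adjustment: +766 days → 10 November 1995.
  Opposition Stay Credit: +249 days → 16 July 1996.
  Response Delay Deduction: −30 days → 16 June 1996.
Terminal disclaimer: OF-640107 expires on the earlier of 1 October 1993 and 16 June 1996.

1993-10-01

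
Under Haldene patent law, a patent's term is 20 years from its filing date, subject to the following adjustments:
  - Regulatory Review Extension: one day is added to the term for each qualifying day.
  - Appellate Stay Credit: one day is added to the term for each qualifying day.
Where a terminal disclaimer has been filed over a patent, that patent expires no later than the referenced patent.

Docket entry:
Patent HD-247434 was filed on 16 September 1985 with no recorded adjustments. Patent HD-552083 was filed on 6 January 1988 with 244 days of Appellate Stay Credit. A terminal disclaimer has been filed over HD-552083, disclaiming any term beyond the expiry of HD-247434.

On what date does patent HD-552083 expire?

September 16, 2005

Natural term of HD-552083:
  Base: filing + 20 years → 6 January 2008.
  Appellate Stay Credit: +244 days → 6 September 2008.
Expiry of referenced patent HD-247434:
  Base: filing + 20 years → 16 September 2005.
Terminal disclaimer: HD-552083 expires on the earlier of 6 September 2008 and 16 September 2005.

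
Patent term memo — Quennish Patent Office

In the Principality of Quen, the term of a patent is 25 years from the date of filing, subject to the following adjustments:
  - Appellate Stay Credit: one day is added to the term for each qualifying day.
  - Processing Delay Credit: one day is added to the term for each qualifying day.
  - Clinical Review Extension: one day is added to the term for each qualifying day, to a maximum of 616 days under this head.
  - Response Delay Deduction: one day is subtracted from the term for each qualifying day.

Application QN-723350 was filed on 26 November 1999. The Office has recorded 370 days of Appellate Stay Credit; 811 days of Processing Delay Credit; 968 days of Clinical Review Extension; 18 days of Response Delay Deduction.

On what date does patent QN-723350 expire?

October 10, 2029

Base term: filing date + 25 years → 26 November 2024.
Appellate Stay Credit: +370 days → 1 December 2025.
Processing Delay Credit: +811 days → 20 February 2028.
Clinical Review Extension: 968 days claimed exceeds the 616-day cap, so +616 days → 28 October 2029.
Response Delay Deduction: −18 days → 10 October 2029.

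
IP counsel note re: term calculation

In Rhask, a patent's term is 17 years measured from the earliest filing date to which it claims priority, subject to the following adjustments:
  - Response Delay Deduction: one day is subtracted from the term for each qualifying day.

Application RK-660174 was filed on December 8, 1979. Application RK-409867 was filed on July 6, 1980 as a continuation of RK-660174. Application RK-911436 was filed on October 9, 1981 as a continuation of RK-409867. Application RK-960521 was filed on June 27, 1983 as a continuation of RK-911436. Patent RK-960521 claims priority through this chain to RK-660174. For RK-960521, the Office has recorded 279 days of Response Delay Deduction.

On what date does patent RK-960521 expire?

March 4, 1996

Earliest priority filing: 8 December 1979.
Base term: 8 December 1979 + 17 years → 8 December 1996.
Response Delay Deduction: −279 days → 4 March 1996.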